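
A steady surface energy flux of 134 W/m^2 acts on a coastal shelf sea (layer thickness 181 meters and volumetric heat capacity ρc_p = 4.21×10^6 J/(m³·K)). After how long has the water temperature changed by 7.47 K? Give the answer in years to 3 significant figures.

1.35 years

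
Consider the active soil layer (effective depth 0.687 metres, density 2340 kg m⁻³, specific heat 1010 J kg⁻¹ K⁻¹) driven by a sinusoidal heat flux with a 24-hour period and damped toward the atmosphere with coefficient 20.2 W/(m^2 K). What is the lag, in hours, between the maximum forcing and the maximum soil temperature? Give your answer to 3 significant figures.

5.35 hours

Areal heat capacity C = ρ c_p D = 2340 × 1010 × 0.687 = 1.62×10^6 J/(m²·K).
ω = 2π / 86400 s = 7.27×10^-5 s⁻¹.
Phase lag φ = arctan(Cω/λ) = arctan(118/20.2) = 1.40 rad.
Time lag = φ / ω = 1.40 / 7.27×10^-5 = 19300 s = 5.35 hours.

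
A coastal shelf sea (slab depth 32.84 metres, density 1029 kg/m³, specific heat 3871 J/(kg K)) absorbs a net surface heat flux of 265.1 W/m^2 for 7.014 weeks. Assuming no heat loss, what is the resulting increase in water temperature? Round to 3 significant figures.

Areal heat capacity C = ρ c_p D = 1029 × 3871 × 32.84 = 1.31×10^8 J/(m²·K).
Net heat input Q = F Δt = 265.1 × (7.014 weeks × 6.048×10^5 s/week) = 1.12×10^9 J/m².
ΔT = Q / C = 1.12×10^9 / 1.31×10^8 = 8.60 K.

8.60 K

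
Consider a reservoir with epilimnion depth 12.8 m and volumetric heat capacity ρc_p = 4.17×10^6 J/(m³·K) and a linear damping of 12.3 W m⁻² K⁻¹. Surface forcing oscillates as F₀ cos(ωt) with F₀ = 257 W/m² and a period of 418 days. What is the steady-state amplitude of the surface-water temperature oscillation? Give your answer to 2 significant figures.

17 K

Areal heat capacity C = ρc_p × D = 4.17×10^6 × 12.8 = 5.34×10^7 J m⁻² K⁻¹.
Angular frequency ω = 2π / T = 2π / 3.61×10^7 s = 1.74×10^-7 s⁻¹.
√((Cω)² + λ²) = √((9.29)² + 12.3²) = 15.4 W/(m²·K).
Amplitude A = F₀ / √((Cω)²+λ²) = 257 / 15.4 = 16.7 K.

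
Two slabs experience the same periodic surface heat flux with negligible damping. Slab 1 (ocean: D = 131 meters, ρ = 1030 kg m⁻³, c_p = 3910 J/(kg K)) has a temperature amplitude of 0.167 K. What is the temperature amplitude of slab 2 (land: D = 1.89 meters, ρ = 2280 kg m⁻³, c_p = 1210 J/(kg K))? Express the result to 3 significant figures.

C_ocean = 5.28×10^8 J/(m²·K); C_land = 5.21×10^6 J/(m²·K).
A ∝ 1/C ⇒ A_land = A_ocean × C_ocean/C_land = 0.167 × 101 = 16.9 K.

16.9 K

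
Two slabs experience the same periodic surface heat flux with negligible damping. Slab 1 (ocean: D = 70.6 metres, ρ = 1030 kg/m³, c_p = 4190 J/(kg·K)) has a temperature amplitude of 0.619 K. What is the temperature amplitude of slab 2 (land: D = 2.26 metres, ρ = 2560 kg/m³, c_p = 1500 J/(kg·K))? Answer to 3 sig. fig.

21.7 K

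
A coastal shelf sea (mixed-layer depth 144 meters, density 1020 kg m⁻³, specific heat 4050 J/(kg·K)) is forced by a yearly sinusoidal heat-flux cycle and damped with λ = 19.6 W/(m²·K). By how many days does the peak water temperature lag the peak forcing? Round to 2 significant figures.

82 days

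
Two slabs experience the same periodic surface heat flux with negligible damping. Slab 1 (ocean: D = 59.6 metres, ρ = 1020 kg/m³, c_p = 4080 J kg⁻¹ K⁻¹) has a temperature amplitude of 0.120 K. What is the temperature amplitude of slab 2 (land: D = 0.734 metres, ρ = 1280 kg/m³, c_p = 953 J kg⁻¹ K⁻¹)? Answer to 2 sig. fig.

33 K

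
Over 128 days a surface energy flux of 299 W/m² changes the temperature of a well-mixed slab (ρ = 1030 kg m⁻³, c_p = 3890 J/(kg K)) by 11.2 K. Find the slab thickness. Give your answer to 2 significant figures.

Heat input Q = F Δt = 299 × 1.11×10^7 s = 3.31×10^9 J/m².
Required areal heat capacity C = Q / ΔT = 2.95×10^8 J/(m²·K).
Depth D = C / (ρ c_p) = 2.95×10^8 / (1030 × 3890) = 73.7 m.

74 m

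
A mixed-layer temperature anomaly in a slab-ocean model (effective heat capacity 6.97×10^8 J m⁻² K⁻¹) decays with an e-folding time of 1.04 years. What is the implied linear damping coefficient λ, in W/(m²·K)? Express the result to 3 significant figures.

21.2

Areal heat capacity C = 6.97×10^8 J m⁻² K⁻¹ (given).
τ = 1.04 years = 3.28×10^7 s.
λ = C / τ = 6.97×10^8 / 3.28×10^7 = 21.2 W/(m²·K).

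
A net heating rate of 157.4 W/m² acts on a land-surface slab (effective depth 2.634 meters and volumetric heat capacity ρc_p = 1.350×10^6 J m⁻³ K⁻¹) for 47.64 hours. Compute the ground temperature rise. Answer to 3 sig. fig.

7.59 K

Areal heat capacity C = ρc_p × D = 1.350×10^6 × 2.634 = 3.56×10^6 J m⁻² K⁻¹.
Net heat input Q = F Δt = 157.4 × (47.64 hours × 3600 s/hour) = 2.70×10^7 J/m².
ΔT = Q / C = 2.70×10^7 / 3.56×10^6 = 7.59 K.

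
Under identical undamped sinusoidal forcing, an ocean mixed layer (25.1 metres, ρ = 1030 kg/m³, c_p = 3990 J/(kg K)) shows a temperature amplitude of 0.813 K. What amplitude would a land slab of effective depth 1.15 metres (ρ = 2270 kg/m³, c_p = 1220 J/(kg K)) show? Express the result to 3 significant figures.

26.3 K

C_ocean = 1.03×10^8 J/(m²·K); C_land = 3.18×10^6 J/(m²·K).
A ∝ 1/C ⇒ A_land = A_ocean × C_ocean/C_land = 0.813 × 32.4 = 26.3 K.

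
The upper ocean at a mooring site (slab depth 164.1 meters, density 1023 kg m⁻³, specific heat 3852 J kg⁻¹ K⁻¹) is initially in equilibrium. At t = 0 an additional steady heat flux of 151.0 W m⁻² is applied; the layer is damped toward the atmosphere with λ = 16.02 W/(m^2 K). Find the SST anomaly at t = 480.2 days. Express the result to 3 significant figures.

Areal heat capacity C = ρ c_p D = 1023 × 3852 × 164.1 = 6.47×10^8 J m⁻² K⁻¹.
τ = C / λ = 6.47×10^8 / 16.02 = 4.04×10^7 s.
Equilibrium anomaly ΔT_eq = F / λ = 151.0 / 16.02 = 9.43 K.
t = 480.2 days = 4.15×10^7 s, so t/τ = 1.03.
ΔT(t) = ΔT_eq (1 − e^(−t/τ)) = 9.43 × (1 − e^−1.03) = 6.05 K.

6.05 K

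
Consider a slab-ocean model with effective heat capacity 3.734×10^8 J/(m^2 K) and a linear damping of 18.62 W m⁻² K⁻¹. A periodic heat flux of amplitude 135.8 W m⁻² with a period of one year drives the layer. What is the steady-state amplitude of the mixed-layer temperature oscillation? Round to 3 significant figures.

Areal heat capacity C = 3.734×10^8 J/(m^2 K) (given).
Angular frequency ω = 2π / T = 2π / 3.15×10^7 s = 1.99×10^-7 s⁻¹.
√((Cω)² + λ²) = √((74.4)² + 18.62²) = 76.7 W/(m²·K).
Amplitude A = F₀ / √((Cω)²+λ²) = 135.8 / 76.7 = 1.77 K.

1.77 K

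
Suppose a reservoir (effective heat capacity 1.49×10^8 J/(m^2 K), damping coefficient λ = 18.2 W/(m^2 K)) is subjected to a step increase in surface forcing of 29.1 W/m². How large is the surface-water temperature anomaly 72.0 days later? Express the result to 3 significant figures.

Areal heat capacity C = 1.49×10^8 J/(m^2 K) (given).
τ = C / λ = 1.49×10^8 / 18.2 = 8.19×10^6 s.
Equilibrium anomaly ΔT_eq = F / λ = 29.1 / 18.2 = 1.60 K.
t = 72.0 days = 6.22×10^6 s, so t/τ = 0.760.
ΔT(t) = ΔT_eq (1 − e^(−t/τ)) = 1.60 × (1 − e^−0.760) = 0.851 K.

0.851 K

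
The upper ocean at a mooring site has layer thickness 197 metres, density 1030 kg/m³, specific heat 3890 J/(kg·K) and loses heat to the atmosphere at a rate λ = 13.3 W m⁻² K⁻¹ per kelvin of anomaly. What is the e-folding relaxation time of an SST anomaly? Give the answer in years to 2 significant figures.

1.9 years

Areal heat capacity C = ρ c_p D = 1030 × 3890 × 197 = 7.89×10^8 J/(m^2 K).
Relaxation time τ = C / λ = 7.89×10^8 / 13.3 = 5.93×10^7 s.
In years: 5.93×10^7 s / (3.156×10^7 s/year) = 1.88 years.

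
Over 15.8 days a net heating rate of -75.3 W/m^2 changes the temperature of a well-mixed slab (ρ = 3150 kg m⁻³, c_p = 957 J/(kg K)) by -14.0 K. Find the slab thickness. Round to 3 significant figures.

Heat input Q = F Δt = -75.3 × 1.37×10^6 s = -1.03×10^8 J/m².
Required areal heat capacity C = Q / ΔT = 7.34×10^6 J/(m²·K).
Depth D = C / (ρ c_p) = 7.34×10^6 / (3150 × 957) = 2.44 m.

2.44 m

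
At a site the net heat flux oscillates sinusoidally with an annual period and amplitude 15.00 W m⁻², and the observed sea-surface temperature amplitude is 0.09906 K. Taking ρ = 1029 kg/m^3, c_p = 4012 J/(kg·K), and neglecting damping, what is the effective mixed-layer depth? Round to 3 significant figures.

ω = 2π / 3.15×10^7 s = 1.99×10^-7 s⁻¹.
Required C = F₀ / (A ω) = 15.00 / (0.09906 × 1.99×10^-7) = 7.60×10^8 J/(m²·K).
D = C / (ρ c_p) = 7.60×10^8 / (1029 × 4012) = 184 m.

184 m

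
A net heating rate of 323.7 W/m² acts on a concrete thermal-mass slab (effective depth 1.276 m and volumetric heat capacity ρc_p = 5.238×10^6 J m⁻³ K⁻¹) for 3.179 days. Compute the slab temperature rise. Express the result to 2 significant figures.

13 K

Areal heat capacity C = ρc_p × D = 5.238×10^6 × 1.276 = 6.68×10^6 J/(m^2 K).
Net heat input Q = F Δt = 323.7 × (3.179 days × 86400 s/day) = 8.89×10^7 J/m².
ΔT = Q / C = 8.89×10^7 / 6.68×10^6 = 13.3 K.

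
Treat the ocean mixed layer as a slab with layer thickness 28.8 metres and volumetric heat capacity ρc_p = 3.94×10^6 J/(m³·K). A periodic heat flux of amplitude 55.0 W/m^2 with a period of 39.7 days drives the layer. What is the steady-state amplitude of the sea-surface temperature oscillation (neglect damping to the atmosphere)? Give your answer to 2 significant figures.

0.26 K

Areal heat capacity C = ρc_p × D = 3.94×10^6 × 28.8 = 1.13×10^8 J/(m²·K).
Angular frequency ω = 2π / T = 2π / 3.43×10^6 s = 1.83×10^-6 s⁻¹.
Cω = 1.13×10^8 × 1.83×10^-6 = 208 W/(m²·K).
Amplitude A = F₀ / (Cω) = 55.0 / 208 = 0.265 K.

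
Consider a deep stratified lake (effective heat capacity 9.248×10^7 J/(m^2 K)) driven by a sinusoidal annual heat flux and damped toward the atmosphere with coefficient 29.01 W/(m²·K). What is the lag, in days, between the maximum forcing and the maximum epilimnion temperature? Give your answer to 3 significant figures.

32.9 days

Areal heat capacity C = 9.248×10^7 J/(m^2 K) (given).
ω = 2π / 3.15×10^7 s = 1.99×10^-7 s⁻¹.
Phase lag φ = arctan(Cω/λ) = arctan(18.4/29.01) = 0.566 rad.
Time lag = φ / ω = 0.566 / 1.99×10^-7 = 2.84×10^6 s = 32.9 days.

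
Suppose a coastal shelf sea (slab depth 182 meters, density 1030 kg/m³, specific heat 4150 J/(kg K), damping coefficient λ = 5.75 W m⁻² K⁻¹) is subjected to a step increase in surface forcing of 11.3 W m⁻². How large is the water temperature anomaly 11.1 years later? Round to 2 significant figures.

Areal heat capacity C = ρ c_p D = 1030 × 4150 × 182 = 7.78×10^8 J m⁻² K⁻¹.
τ = C / λ = 7.78×10^8 / 5.75 = 1.35×10^8 s.
Equilibrium anomaly ΔT_eq = F / λ = 11.3 / 5.75 = 1.97 K.
t = 11.1 years = 3.50×10^8 s, so t/τ = 2.59.
ΔT(t) = ΔT_eq (1 − e^(−t/τ)) = 1.97 × (1 − e^−2.59) = 1.82 K.

1.8 K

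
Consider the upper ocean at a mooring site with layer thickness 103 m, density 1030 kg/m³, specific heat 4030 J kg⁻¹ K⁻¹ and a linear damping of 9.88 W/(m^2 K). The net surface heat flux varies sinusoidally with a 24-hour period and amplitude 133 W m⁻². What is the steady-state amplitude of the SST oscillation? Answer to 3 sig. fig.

0.00428 K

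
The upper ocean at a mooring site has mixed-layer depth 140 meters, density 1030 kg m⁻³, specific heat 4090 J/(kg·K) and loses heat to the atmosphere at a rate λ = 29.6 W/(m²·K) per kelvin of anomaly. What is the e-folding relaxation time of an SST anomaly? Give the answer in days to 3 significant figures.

Areal heat capacity C = ρ c_p D = 1030 × 4090 × 140 = 5.90×10^8 J/(m^2 K).
Relaxation time τ = C / λ = 5.90×10^8 / 29.6 = 1.99×10^7 s.
In days: 1.99×10^7 s / (86400 s/day) = 231 days.

231 days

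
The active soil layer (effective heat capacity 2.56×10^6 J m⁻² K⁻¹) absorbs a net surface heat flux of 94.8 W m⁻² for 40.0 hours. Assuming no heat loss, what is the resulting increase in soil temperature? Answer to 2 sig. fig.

5.3 K

Areal heat capacity C = 2.56×10^6 J m⁻² K⁻¹ (given).
Net heat input Q = F Δt = 94.8 × (40.0 hours × 3600 s/hour) = 1.37×10^7 J/m².
ΔT = Q / C = 1.37×10^7 / 2.56×10^6 = 5.33 K.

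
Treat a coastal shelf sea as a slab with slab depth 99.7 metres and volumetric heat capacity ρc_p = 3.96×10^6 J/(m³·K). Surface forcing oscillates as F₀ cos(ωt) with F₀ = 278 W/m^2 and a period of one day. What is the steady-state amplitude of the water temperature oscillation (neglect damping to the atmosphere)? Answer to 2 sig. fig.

Areal heat capacity C = ρc_p × D = 3.96×10^6 × 99.7 = 3.95×10^8 J/(m^2 K).
Angular frequency ω = 2π / T = 2π / 86400 s = 7.27×10^-5 s⁻¹.
Cω = 3.95×10^8 × 7.27×10^-5 = 28700 W/(m²·K).
Amplitude A = F₀ / (Cω) = 278 / 28700 = 0.00968 K.

0.0097 K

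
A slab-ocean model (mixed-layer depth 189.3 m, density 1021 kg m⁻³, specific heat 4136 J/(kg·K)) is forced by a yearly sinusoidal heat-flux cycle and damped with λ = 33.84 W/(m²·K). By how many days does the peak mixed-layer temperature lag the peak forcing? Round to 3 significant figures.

79.1 days

Areal heat capacity C = ρ c_p D = 1021 × 4136 × 189.3 = 7.99×10^8 J/(m²·K).
ω = 2π / 3.15×10^7 s = 1.99×10^-7 s⁻¹.
Phase lag φ = arctan(Cω/λ) = arctan(159/33.84) = 1.36 rad.
Time lag = φ / ω = 1.36 / 1.99×10^-7 = 6.83×10^6 s = 79.1 days.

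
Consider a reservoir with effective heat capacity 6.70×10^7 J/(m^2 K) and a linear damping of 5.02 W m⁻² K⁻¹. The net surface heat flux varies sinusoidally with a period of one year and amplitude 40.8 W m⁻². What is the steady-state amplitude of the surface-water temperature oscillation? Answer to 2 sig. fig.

2.9 K

Areal heat capacity C = 6.70×10^7 J/(m^2 K) (given).
Angular frequency ω = 2π / T = 2π / 3.15×10^7 s = 1.99×10^-7 s⁻¹.
√((Cω)² + λ²) = √((13.3)² + 5.02²) = 14.3 W/(m²·K).
Amplitude A = F₀ / √((Cω)²+λ²) = 40.8 / 14.3 = 2.86 K.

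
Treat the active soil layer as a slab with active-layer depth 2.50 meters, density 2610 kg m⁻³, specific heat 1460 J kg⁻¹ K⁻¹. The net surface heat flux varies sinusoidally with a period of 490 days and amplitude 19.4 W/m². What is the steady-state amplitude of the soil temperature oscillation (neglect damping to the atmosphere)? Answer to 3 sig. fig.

Areal heat capacity C = ρ c_p D = 2610 × 1460 × 2.50 = 9.53×10^6 J/(m^2 K).
Angular frequency ω = 2π / T = 2π / 4.23×10^7 s = 1.48×10^-7 s⁻¹.
Cω = 9.53×10^6 × 1.48×10^-7 = 1.41 W/(m²·K).
Amplitude A = F₀ / (Cω) = 19.4 / 1.41 = 13.7 K.

13.7 K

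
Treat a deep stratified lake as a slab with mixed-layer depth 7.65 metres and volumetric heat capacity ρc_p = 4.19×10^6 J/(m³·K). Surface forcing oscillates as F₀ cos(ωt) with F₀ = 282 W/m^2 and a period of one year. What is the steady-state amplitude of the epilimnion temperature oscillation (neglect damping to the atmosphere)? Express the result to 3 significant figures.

44.2 K

Areal heat capacity C = ρc_p × D = 4.19×10^6 × 7.65 = 3.21×10^7 J/(m^2 K).
Angular frequency ω = 2π / T = 2π / 3.15×10^7 s = 1.99×10^-7 s⁻¹.
Cω = 3.21×10^7 × 1.99×10^-7 = 6.39 W/(m²·K).
Amplitude A = F₀ / (Cω) = 282 / 6.39 = 44.2 K.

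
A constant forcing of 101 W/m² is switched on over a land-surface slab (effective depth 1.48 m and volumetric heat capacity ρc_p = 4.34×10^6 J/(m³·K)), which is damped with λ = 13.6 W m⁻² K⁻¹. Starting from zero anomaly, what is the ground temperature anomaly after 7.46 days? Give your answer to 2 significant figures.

5.5 K

Areal heat capacity C = ρc_p × D = 4.34×10^6 × 1.48 = 6.42×10^6 J/(m²·K).
τ = C / λ = 6.42×10^6 / 13.6 = 4.72×10^5 s.
Equilibrium anomaly ΔT_eq = F / λ = 101 / 13.6 = 7.43 K.
t = 7.46 days = 6.45×10^5 s, so t/τ = 1.36.
ΔT(t) = ΔT_eq (1 − e^(−t/τ)) = 7.43 × (1 − e^−1.36) = 5.53 K.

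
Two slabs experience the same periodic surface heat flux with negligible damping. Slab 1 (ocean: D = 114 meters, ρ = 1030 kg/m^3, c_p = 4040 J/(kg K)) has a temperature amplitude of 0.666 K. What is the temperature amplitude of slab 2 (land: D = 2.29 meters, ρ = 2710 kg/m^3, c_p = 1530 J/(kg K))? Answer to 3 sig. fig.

33.3 K

C_ocean = 4.74×10^8 J/(m²·K); C_land = 9.50×10^6 J/(m²·K).
A ∝ 1/C ⇒ A_land = A_ocean × C_ocean/C_land = 0.666 × 50.0 = 33.3 K.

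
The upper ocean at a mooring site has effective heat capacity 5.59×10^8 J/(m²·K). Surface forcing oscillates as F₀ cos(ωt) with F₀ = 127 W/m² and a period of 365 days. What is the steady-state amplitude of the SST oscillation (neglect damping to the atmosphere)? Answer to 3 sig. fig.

Areal heat capacity C = 5.59×10^8 J/(m²·K) (given).
Angular frequency ω = 2π / T = 2π / 3.15×10^7 s = 1.99×10^-7 s⁻¹.
Cω = 5.59×10^8 × 1.99×10^-7 = 111 W/(m²·K).
Amplitude A = F₀ / (Cω) = 127 / 111 = 1.14 K.

1.14 K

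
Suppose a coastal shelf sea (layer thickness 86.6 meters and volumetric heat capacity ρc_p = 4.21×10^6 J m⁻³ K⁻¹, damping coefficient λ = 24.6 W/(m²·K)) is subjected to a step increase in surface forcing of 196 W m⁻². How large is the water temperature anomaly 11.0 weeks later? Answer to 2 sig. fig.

2.9 K

Areal heat capacity C = ρc_p × D = 4.21×10^6 × 86.6 = 3.65×10^8 J/(m^2 K).
τ = C / λ = 3.65×10^8 / 24.6 = 1.48×10^7 s.
Equilibrium anomaly ΔT_eq = F / λ = 196 / 24.6 = 7.97 K.
t = 11.0 weeks = 6.65×10^6 s, so t/τ = 0.449.
ΔT(t) = ΔT_eq (1 − e^(−t/τ)) = 7.97 × (1 − e^−0.449) = 2.88 K.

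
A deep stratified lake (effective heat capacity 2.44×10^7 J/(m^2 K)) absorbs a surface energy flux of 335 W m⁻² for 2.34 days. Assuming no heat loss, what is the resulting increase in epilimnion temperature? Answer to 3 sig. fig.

2.78 K

Areal heat capacity C = 2.44×10^7 J/(m^2 K) (given).
Net heat input Q = F Δt = 335 × (2.34 days × 86400 s/day) = 6.77×10^7 J/m².
ΔT = Q / C = 6.77×10^7 / 2.44×10^7 = 2.78 K.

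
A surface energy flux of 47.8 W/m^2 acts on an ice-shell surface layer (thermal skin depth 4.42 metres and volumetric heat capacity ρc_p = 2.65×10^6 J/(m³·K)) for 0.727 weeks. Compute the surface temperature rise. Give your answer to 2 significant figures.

1.8 K

Areal heat capacity C = ρc_p × D = 2.65×10^6 × 4.42 = 1.17×10^7 J/(m²·K).
Net heat input Q = F Δt = 47.8 × (0.727 weeks × 6.048×10^5 s/week) = 2.10×10^7 J/m².
ΔT = Q / C = 2.10×10^7 / 1.17×10^7 = 1.79 K.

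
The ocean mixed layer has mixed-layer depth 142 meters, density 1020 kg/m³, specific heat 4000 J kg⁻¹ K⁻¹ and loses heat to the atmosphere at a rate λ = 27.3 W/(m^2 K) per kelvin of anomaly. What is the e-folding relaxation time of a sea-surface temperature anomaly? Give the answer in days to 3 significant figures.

246 days

Areal heat capacity C = ρ c_p D = 1020 × 4000 × 142 = 5.79×10^8 J/(m²·K).
Relaxation time τ = C / λ = 5.79×10^8 / 27.3 = 2.12×10^7 s.
In days: 2.12×10^7 s / (86400 s/day) = 246 days.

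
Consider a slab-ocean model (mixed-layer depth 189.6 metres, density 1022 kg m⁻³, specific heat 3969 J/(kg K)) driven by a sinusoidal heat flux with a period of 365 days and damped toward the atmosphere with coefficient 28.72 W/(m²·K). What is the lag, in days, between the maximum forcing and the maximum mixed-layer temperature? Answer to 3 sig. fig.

Areal heat capacity C = ρ c_p D = 1022 × 3969 × 189.6 = 7.69×10^8 J/(m^2 K).
ω = 2π / 3.15×10^7 s = 1.99×10^-7 s⁻¹.
Phase lag φ = arctan(Cω/λ) = arctan(153/28.72) = 1.39 rad.
Time lag = φ / ω = 1.39 / 1.99×10^-7 = 6.95×10^6 s = 80.5 days.

80.5 days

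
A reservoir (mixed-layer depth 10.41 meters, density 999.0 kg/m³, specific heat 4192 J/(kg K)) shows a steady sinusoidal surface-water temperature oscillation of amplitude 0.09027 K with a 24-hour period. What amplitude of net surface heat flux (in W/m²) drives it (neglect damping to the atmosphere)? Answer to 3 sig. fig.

Areal heat capacity C = ρ c_p D = 999.0 × 4192 × 10.41 = 4.36×10^7 J m⁻² K⁻¹.
ω = 2π / 86400 s = 7.27×10^-5 s⁻¹.
Cω = 4.36×10^7 × 7.27×10^-5 = 3170 W/(m²·K).
F₀ = A × Cω = 0.09027 × 3170 = 286 W/m².

286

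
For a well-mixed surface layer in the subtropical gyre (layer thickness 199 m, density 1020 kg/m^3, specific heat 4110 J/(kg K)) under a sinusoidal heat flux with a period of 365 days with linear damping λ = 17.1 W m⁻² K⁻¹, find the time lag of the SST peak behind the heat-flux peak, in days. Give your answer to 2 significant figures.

Areal heat capacity C = ρ c_p D = 1020 × 4110 × 199 = 8.34×10^8 J/(m^2 K).
ω = 2π / 3.15×10^7 s = 1.99×10^-7 s⁻¹.
Phase lag φ = arctan(Cω/λ) = arctan(166/17.1) = 1.47 rad.
Time lag = φ / ω = 1.47 / 1.99×10^-7 = 7.37×10^6 s = 85.3 days.

85 days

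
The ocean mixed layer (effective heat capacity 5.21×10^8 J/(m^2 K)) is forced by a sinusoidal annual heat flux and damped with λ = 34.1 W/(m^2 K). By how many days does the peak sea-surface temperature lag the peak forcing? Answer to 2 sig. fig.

73 days

Areal heat capacity C = 5.21×10^8 J/(m^2 K) (given).
ω = 2π / 3.15×10^7 s = 1.99×10^-7 s⁻¹.
Phase lag φ = arctan(Cω/λ) = arctan(104/34.1) = 1.25 rad.
Time lag = φ / ω = 1.25 / 1.99×10^-7 = 6.29×10^6 s = 72.8 days.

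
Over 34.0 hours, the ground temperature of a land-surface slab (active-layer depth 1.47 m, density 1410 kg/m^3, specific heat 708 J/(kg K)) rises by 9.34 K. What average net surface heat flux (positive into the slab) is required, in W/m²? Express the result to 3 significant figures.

112

Areal heat capacity C = ρ c_p D = 1410 × 708 × 1.47 = 1.47×10^6 J/(m²·K).
Required heat per unit area: Q = C ΔT = 1.47×10^6 × 9.34 = 1.37×10^7 J/m².
Flux F = Q / Δt = 1.37×10^7 / 1.22×10^5 s = 112 W/m².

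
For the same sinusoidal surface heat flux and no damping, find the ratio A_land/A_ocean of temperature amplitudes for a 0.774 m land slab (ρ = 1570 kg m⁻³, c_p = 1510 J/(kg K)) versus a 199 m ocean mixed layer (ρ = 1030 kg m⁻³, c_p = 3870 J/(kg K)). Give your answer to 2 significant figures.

C_ocean = 1030 × 3870 × 199 = 7.93×10^8 J/(m²·K).
C_land = 1570 × 1510 × 0.774 = 1.83×10^6 J/(m²·K).
Undamped amplitude ∝ 1/C, so A_land/A_ocean = C_ocean/C_land = 432.

430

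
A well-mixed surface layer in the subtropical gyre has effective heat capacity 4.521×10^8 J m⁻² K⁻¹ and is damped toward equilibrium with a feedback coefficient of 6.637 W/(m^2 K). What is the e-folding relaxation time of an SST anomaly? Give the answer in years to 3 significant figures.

2.16 years

Areal heat capacity C = 4.521×10^8 J m⁻² K⁻¹ (given).
Relaxation time τ = C / λ = 4.52×10^8 / 6.637 = 6.81×10^7 s.
In years: 6.81×10^7 s / (3.156×10^7 s/year) = 2.16 years.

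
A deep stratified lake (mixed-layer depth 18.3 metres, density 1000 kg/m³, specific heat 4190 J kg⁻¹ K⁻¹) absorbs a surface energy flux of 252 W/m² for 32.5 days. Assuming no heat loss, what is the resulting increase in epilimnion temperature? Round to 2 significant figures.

9.2 K

Areal heat capacity C = ρ c_p D = 1000 × 4190 × 18.3 = 7.67×10^7 J/(m²·K).
Net heat input Q = F Δt = 252 × (32.5 days × 86400 s/day) = 7.08×10^8 J/m².
ΔT = Q / C = 7.08×10^8 / 7.67×10^7 = 9.23 K.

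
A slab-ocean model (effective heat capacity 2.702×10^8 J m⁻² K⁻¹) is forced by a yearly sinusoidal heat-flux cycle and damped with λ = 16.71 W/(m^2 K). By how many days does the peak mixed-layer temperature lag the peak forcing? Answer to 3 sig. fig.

Areal heat capacity C = 2.702×10^8 J m⁻² K⁻¹ (given).
ω = 2π / 3.15×10^7 s = 1.99×10^-7 s⁻¹.
Phase lag φ = arctan(Cω/λ) = arctan(53.8/16.71) = 1.27 rad.
Time lag = φ / ω = 1.27 / 1.99×10^-7 = 6.37×10^6 s = 73.8 days.

73.8 days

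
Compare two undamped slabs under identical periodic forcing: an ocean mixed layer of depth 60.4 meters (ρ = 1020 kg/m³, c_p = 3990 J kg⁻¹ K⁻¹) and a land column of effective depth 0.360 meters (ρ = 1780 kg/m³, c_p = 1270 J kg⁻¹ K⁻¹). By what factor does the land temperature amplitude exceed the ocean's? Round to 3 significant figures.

C_ocean = 1020 × 3990 × 60.4 = 2.46×10^8 J/(m²·K).
C_land = 1780 × 1270 × 0.360 = 8.14×10^5 J/(m²·K).
Undamped amplitude ∝ 1/C, so A_land/A_ocean = C_ocean/C_land = 302.

302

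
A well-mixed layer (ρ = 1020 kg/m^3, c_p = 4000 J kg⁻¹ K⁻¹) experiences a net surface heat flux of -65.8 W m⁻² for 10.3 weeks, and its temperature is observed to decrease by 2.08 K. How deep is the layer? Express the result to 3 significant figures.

Heat input Q = F Δt = -65.8 × 6.23×10^6 s = -4.10×10^8 J/m².
Required areal heat capacity C = Q / ΔT = 1.97×10^8 J/(m²·K).
Depth D = C / (ρ c_p) = 1.97×10^8 / (1020 × 4000) = 48.3 m.

48.3 m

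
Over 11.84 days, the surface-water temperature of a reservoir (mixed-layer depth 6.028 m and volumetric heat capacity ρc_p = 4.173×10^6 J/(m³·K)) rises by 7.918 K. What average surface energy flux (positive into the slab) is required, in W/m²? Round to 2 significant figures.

Areal heat capacity C = ρc_p × D = 4.173×10^6 × 6.028 = 2.52×10^7 J/(m^2 K).
Required heat per unit area: Q = C ΔT = 2.52×10^7 × 7.918 = 1.99×10^8 J/m².
Flux F = Q / Δt = 1.99×10^8 / 1.02×10^6 s = 195 W/m².

190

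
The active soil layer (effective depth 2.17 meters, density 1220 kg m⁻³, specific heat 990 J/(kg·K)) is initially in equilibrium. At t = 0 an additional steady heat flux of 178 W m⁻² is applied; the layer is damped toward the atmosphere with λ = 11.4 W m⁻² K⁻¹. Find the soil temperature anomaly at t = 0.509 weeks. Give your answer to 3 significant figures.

11.5 K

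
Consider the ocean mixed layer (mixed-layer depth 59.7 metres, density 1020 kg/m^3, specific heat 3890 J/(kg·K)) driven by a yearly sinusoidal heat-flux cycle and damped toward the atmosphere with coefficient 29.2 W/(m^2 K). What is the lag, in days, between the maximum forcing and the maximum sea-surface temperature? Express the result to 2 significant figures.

Areal heat capacity C = ρ c_p D = 1020 × 3890 × 59.7 = 2.37×10^8 J/(m²·K).
ω = 2π / 3.15×10^7 s = 1.99×10^-7 s⁻¹.
Phase lag φ = arctan(Cω/λ) = arctan(47.2/29.2) = 1.02 rad.
Time lag = φ / ω = 1.02 / 1.99×10^-7 = 5.10×10^6 s = 59.1 days.

59 days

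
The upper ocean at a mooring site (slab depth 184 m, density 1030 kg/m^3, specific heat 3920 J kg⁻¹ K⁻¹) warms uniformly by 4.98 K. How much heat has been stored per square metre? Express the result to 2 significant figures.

3.7×10^9

Areal heat capacity C = ρ c_p D = 1030 × 3920 × 184 = 7.43×10^8 J m⁻² K⁻¹.
ΔQ = C ΔT = 7.43×10^8 × 4.98 = 3.70×10^9 J/m².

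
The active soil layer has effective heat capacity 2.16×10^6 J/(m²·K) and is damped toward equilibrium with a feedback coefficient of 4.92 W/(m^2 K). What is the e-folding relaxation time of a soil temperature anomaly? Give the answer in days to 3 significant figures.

5.08 days

Areal heat capacity C = 2.16×10^6 J/(m²·K) (given).
Relaxation time τ = C / λ = 2.16×10^6 / 4.92 = 4.39×10^5 s.
In days: 4.39×10^5 s / (86400 s/day) = 5.08 days.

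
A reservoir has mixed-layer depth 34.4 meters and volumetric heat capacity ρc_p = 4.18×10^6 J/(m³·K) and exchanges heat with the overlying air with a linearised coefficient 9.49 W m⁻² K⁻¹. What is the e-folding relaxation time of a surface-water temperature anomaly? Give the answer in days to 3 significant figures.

Areal heat capacity C = ρc_p × D = 4.18×10^6 × 34.4 = 1.44×10^8 J/(m²·K).
Relaxation time τ = C / λ = 1.44×10^8 / 9.49 = 1.52×10^7 s.
In days: 1.52×10^7 s / (86400 s/day) = 175 days.

175 days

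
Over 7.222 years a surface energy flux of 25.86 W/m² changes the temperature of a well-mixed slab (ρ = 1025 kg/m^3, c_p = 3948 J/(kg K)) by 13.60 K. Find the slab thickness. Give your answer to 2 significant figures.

110 m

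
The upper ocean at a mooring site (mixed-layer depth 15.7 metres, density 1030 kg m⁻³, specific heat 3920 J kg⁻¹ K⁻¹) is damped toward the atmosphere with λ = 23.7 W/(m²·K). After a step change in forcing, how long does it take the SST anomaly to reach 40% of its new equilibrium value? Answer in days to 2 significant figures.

16 days

Areal heat capacity C = ρ c_p D = 1030 × 3920 × 15.7 = 6.34×10^7 J/(m²·K).
τ = C / λ = 6.34×10^7 / 23.7 = 2.67×10^6 s.
Fraction reached: 1 − e^(−t/τ) = 0.40 ⇒ t = −τ ln(1 − 0.40) = τ × 0.511.
t = 1.37×10^6 s = 15.8 days.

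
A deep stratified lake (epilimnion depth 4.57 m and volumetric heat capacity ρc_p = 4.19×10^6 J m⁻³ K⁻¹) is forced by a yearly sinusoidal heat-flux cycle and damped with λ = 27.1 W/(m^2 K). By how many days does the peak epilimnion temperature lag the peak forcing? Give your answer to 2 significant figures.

8.1 days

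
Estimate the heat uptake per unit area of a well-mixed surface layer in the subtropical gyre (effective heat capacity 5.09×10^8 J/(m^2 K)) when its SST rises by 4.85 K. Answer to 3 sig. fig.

Areal heat capacity C = 5.09×10^8 J/(m^2 K) (given).
ΔQ = C ΔT = 5.09×10^8 × 4.85 = 2.47×10^9 J/m².

2.47×10^9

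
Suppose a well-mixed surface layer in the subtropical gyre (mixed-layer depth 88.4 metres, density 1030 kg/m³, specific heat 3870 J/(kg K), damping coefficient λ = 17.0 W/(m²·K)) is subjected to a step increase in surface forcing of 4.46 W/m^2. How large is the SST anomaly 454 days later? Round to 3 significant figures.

0.223 K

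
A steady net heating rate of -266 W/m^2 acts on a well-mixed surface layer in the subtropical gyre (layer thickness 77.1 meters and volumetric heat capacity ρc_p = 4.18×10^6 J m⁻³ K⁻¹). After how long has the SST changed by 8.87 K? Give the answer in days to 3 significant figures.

Areal heat capacity C = ρc_p × D = 4.18×10^6 × 77.1 = 3.22×10^8 J/(m²·K).
Time required: Δt = C ΔT / F = 3.22×10^8 × -8.87 / -266 = 1.07×10^7 s.
In days: 1.07×10^7 s / (86400 s/day) = 124 days.

124 days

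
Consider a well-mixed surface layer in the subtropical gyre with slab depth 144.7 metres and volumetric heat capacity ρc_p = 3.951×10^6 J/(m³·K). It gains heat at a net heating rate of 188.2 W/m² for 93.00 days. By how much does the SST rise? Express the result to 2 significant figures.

2.6 K

Areal heat capacity C = ρc_p × D = 3.951×10^6 × 144.7 = 5.72×10^8 J/(m²·K).
Net heat input Q = F Δt = 188.2 × (93.00 days × 86400 s/day) = 1.51×10^9 J/m².
ΔT = Q / C = 1.51×10^9 / 5.72×10^8 = 2.65 K.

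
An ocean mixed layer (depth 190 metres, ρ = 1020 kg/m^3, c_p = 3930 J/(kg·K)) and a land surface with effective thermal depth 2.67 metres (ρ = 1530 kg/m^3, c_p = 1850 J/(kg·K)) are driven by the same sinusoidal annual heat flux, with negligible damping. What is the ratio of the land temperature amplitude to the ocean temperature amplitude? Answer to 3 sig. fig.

101

C_ocean = 1020 × 3930 × 190 = 7.62×10^8 J/(m²·K).
C_land = 1530 × 1850 × 2.67 = 7.56×10^6 J/(m²·K).
Undamped amplitude ∝ 1/C, so A_land/A_ocean = C_ocean/C_land = 101.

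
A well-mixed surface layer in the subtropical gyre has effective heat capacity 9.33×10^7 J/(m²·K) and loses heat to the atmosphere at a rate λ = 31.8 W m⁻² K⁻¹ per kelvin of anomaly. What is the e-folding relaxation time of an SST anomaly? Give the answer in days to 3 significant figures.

34.0 days

Areal heat capacity C = 9.33×10^7 J/(m²·K) (given).
Relaxation time τ = C / λ = 9.33×10^7 / 31.8 = 2.93×10^6 s.
In days: 2.93×10^6 s / (86400 s/day) = 34.0 days.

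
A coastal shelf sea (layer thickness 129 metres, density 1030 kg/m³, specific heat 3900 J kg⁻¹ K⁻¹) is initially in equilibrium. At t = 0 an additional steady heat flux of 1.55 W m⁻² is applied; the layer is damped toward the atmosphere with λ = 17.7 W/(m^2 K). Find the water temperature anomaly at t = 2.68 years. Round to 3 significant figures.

Areal heat capacity C = ρ c_p D = 1030 × 3900 × 129 = 5.18×10^8 J/(m²·K).
τ = C / λ = 5.18×10^8 / 17.7 = 2.93×10^7 s.
Equilibrium anomaly ΔT_eq = F / λ = 1.55 / 17.7 = 0.0876 K.
t = 2.68 years = 8.46×10^7 s, so t/τ = 2.89.
ΔT(t) = ΔT_eq (1 − e^(−t/τ)) = 0.0876 × (1 − e^−2.89) = 0.0827 K.

0.0827 K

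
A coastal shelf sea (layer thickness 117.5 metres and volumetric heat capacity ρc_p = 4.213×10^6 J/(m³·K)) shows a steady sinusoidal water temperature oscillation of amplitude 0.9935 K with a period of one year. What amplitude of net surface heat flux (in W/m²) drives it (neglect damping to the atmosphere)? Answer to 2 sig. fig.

98

Areal heat capacity C = ρc_p × D = 4.213×10^6 × 117.5 = 4.95×10^8 J/(m^2 K).
ω = 2π / 3.15×10^7 s = 1.99×10^-7 s⁻¹.
Cω = 4.95×10^8 × 1.99×10^-7 = 98.6 W/(m²·K).
F₀ = A × Cω = 0.9935 × 98.6 = 98.0 W/m².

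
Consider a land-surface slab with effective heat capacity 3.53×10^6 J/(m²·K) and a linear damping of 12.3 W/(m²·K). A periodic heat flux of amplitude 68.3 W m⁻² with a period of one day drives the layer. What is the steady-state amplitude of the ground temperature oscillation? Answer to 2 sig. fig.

Areal heat capacity C = 3.53×10^6 J/(m²·K) (given).
Angular frequency ω = 2π / T = 2π / 86400 s = 7.27×10^-5 s⁻¹.
√((Cω)² + λ²) = √((257)² + 12.3²) = 257 W/(m²·K).
Amplitude A = F₀ / √((Cω)²+λ²) = 68.3 / 257 = 0.266 K.

0.27 K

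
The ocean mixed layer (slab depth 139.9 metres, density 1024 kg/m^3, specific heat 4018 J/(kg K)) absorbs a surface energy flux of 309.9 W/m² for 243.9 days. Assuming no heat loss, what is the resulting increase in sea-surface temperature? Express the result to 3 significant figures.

11.3 K

Areal heat capacity C = ρ c_p D = 1024 × 4018 × 139.9 = 5.76×10^8 J/(m^2 K).
Net heat input Q = F Δt = 309.9 × (243.9 days × 86400 s/day) = 6.53×10^9 J/m².
ΔT = Q / C = 6.53×10^9 / 5.76×10^8 = 11.3 K.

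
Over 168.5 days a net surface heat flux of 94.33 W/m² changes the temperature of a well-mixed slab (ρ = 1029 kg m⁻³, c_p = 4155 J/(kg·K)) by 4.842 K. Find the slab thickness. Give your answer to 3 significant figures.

66.3 m

Heat input Q = F Δt = 94.33 × 1.46×10^7 s = 1.37×10^9 J/m².
Required areal heat capacity C = Q / ΔT = 2.84×10^8 J/(m²·K).
Depth D = C / (ρ c_p) = 2.84×10^8 / (1029 × 4155) = 66.3 m.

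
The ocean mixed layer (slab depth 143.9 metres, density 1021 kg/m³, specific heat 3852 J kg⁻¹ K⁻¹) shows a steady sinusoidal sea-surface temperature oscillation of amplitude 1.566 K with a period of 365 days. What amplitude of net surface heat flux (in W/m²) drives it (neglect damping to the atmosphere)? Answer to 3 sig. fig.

Areal heat capacity C = ρ c_p D = 1021 × 3852 × 143.9 = 5.66×10^8 J/(m²·K).
ω = 2π / 3.15×10^7 s = 1.99×10^-7 s⁻¹.
Cω = 5.66×10^8 × 1.99×10^-7 = 113 W/(m²·K).
F₀ = A × Cω = 1.566 × 113 = 177 W/m².

177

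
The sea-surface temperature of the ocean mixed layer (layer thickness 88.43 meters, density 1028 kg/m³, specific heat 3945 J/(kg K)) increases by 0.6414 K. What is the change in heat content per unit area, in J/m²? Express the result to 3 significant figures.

Areal heat capacity C = ρ c_p D = 1028 × 3945 × 88.43 = 3.59×10^8 J/(m²·K).
ΔQ = C ΔT = 3.59×10^8 × 0.6414 = 2.30×10^8 J/m².

2.30×10^8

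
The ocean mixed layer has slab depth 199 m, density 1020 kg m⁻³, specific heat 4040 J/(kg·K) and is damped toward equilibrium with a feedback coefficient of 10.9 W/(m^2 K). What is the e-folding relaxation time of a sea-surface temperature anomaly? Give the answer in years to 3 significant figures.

Areal heat capacity C = ρ c_p D = 1020 × 4040 × 199 = 8.20×10^8 J/(m^2 K).
Relaxation time τ = C / λ = 8.20×10^8 / 10.9 = 7.52×10^7 s.
In years: 7.52×10^7 s / (3.156×10^7 s/year) = 2.38 years.

2.38 years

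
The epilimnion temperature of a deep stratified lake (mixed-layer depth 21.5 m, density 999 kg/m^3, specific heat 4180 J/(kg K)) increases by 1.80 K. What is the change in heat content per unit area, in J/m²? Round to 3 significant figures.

Areal heat capacity C = ρ c_p D = 999 × 4180 × 21.5 = 8.98×10^7 J/(m^2 K).
ΔQ = C ΔT = 8.98×10^7 × 1.80 = 1.62×10^8 J/m².

1.62×10^8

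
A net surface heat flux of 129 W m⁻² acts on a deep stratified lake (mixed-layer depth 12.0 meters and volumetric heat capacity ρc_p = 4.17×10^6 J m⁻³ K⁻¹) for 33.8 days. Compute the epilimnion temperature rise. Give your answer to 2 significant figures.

7.5 K

Areal heat capacity C = ρc_p × D = 4.17×10^6 × 12.0 = 5.00×10^7 J m⁻² K⁻¹.
Net heat input Q = F Δt = 129 × (33.8 days × 86400 s/day) = 3.77×10^8 J/m².
ΔT = Q / C = 3.77×10^8 / 5.00×10^7 = 7.53 K.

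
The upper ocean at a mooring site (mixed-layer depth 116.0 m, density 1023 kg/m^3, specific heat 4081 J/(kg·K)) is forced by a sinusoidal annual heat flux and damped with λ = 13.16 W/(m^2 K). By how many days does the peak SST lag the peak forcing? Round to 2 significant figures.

83 days

Areal heat capacity C = ρ c_p D = 1023 × 4081 × 116.0 = 4.84×10^8 J/(m²·K).
ω = 2π / 3.15×10^7 s = 1.99×10^-7 s⁻¹.
Phase lag φ = arctan(Cω/λ) = arctan(96.5/13.16) = 1.44 rad.
Time lag = φ / ω = 1.44 / 1.99×10^-7 = 7.20×10^6 s = 83.4 days.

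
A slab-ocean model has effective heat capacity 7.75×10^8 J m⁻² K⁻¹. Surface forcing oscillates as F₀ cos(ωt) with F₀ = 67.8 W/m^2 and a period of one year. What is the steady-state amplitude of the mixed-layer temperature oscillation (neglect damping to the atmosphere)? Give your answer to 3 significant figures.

0.439 K

Areal heat capacity C = 7.75×10^8 J m⁻² K⁻¹ (given).
Angular frequency ω = 2π / T = 2π / 3.15×10^7 s = 1.99×10^-7 s⁻¹.
Cω = 7.75×10^8 × 1.99×10^-7 = 154 W/(m²·K).
Amplitude A = F₀ / (Cω) = 67.8 / 154 = 0.439 K.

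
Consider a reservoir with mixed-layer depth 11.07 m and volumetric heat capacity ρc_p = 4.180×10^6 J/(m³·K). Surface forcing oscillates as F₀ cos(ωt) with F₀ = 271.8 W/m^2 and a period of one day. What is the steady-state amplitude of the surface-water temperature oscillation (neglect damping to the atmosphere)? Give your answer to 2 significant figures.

Areal heat capacity C = ρc_p × D = 4.180×10^6 × 11.07 = 4.63×10^7 J m⁻² K⁻¹.
Angular frequency ω = 2π / T = 2π / 86400 s = 7.27×10^-5 s⁻¹.
Cω = 4.63×10^7 × 7.27×10^-5 = 3370 W/(m²·K).
Amplitude A = F₀ / (Cω) = 271.8 / 3370 = 0.0808 K.

0.081 K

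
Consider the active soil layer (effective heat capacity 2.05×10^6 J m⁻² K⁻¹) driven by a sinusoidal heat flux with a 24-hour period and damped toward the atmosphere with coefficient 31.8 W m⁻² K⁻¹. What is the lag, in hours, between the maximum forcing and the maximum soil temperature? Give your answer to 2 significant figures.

Areal heat capacity C = 2.05×10^6 J m⁻² K⁻¹ (given).
ω = 2π / 86400 s = 7.27×10^-5 s⁻¹.
Phase lag φ = arctan(Cω/λ) = arctan(149/31.8) = 1.36 rad.
Time lag = φ / ω = 1.36 / 7.27×10^-5 = 18700 s = 5.20 hours.

5.2 hours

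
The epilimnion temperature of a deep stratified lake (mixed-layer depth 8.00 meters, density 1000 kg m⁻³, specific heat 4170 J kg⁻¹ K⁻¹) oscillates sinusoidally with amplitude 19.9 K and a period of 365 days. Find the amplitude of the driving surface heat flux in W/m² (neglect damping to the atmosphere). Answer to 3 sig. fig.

132

Areal heat capacity C = ρ c_p D = 1000 × 4170 × 8.00 = 3.34×10^7 J/(m²·K).
ω = 2π / 3.15×10^7 s = 1.99×10^-7 s⁻¹.
Cω = 3.34×10^7 × 1.99×10^-7 = 6.65 W/(m²·K).
F₀ = A × Cω = 19.9 × 6.65 = 132 W/m².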